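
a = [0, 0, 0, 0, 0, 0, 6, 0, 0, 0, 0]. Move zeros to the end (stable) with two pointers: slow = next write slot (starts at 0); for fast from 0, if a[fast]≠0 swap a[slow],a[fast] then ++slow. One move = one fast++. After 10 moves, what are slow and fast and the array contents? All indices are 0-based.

slow=1, fast=10, a=[6, 0, 0, 0, 0, 0, 0, 0, 0, 0, 0]

(s=0,f=0) a[fast]=0 → fast++
(s=0,f=1) a[fast]=0 → fast++
(s=0,f=2) a[fast]=0 → fast++
(s=0,f=3) a[fast]=0 → fast++
(s=0,f=4) a[fast]=0 → fast++
(s=0,f=5) a[fast]=0 → fast++
(s=0,f=6) a[fast]=6≠0 swap→a[0]=6 → slow++,fast++
(s=1,f=7) a[fast]=0 → fast++
(s=1,f=8) a[fast]=0 → fast++
(s=1,f=9) a[fast]=0 → fast++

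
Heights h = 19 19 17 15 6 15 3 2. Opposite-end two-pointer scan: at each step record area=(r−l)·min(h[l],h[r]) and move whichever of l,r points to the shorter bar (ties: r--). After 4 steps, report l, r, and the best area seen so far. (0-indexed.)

l=0, r=3, best area=75

l=0 r=7: min(19,2)*7=14 best=14 *, r--
l=0 r=6: min(19,3)*6=18 best=18 *, r--
l=0 r=5: min(19,15)*5=75 best=75 *, r--
l=0 r=4: min(19,6)*4=24 best=75, r--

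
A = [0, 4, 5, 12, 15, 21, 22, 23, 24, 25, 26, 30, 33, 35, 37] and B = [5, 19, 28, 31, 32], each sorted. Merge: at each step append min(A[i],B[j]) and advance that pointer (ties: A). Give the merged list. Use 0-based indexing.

[0, 4, 5, 5, 12, 15, 19, 21, 22, 23, 24, 25, 26, 28, 30, 31, 32, 33, 35, 37]

[i=0,j=0] A[i]=0<=B[j]=5 take 0 → i++
[i=1,j=0] A[i]=4<=B[j]=5 take 4 → i++
[i=2,j=0] A[i]=5<=B[j]=5 take 5 → i++
[i=3,j=0] A[i]=12>B[j]=5 take 5 → j++
[i=3,j=1] A[i]=12<=B[j]=19 take 12 → i++
[i=4,j=1] A[i]=15<=B[j]=19 take 15 → i++
[i=5,j=1] A[i]=21>B[j]=19 take 19 → j++
[i=5,j=2] A[i]=21<=B[j]=28 take 21 → i++
[i=6,j=2] A[i]=22<=B[j]=28 take 22 → i++
[i=7,j=2] A[i]=23<=B[j]=28 take 23 → i++
[i=8,j=2] A[i]=24<=B[j]=28 take 24 → i++
[i=9,j=2] A[i]=25<=B[j]=28 take 25 → i++
[i=10,j=2] A[i]=26<=B[j]=28 take 26 → i++
[i=11,j=2] A[i]=30>B[j]=28 take 28 → j++
[i=11,j=3] A[i]=30<=B[j]=31 take 30 → i++
[i=12,j=3] A[i]=33>B[j]=31 take 31 → j++
[i=12,j=4] A[i]=33>B[j]=32 take 32 → j++
[i=12,j=5] B done, take A[i]=33 → i++
[i=13,j=5] B done, take A[i]=35 → i++
[i=14,j=5] B done, take A[i]=37 → i++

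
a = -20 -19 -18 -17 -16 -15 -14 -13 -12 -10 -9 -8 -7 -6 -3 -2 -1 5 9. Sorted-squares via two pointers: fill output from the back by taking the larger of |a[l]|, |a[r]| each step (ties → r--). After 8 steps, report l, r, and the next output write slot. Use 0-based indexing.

l=0 r=18: |-20|>|9| out[18]=400, l++
l=1 r=18: |-19|>|9| out[17]=361, l++
l=2 r=18: |-18|>|9| out[16]=324, l++
l=3 r=18: |-17|>|9| out[15]=289, l++
l=4 r=18: |-16|>|9| out[14]=256, l++
l=5 r=18: |-15|>|9| out[13]=225, l++
l=6 r=18: |-14|>|9| out[12]=196, l++
l=7 r=18: |-13|>|9| out[11]=169, l++

l=8, r=18, next write slot=10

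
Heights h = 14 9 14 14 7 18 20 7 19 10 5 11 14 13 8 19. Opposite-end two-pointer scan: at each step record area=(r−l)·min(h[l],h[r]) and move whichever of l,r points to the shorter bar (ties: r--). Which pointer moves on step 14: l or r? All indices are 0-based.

l=0 r=15: min(14,19)*15=210 best=210 *, l++
l=1 r=15: min(9,19)*14=126 best=210, l++
l=2 r=15: min(14,19)*13=182 best=210, l++
l=3 r=15: min(14,19)*12=168 best=210, l++
l=4 r=15: min(7,19)*11=77 best=210, l++
l=5 r=15: min(18,19)*10=180 best=210, l++
l=6 r=15: min(20,19)*9=171 best=210, r--
l=6 r=14: min(20,8)*8=64 best=210, r--
l=6 r=13: min(20,13)*7=91 best=210, r--
l=6 r=12: min(20,14)*6=84 best=210, r--
l=6 r=11: min(20,11)*5=55 best=210, r--
l=6 r=10: min(20,5)*4=20 best=210, r--
l=6 r=9: min(20,10)*3=30 best=210, r--
l=6 r=8: min(20,19)*2=38 best=210, r--

r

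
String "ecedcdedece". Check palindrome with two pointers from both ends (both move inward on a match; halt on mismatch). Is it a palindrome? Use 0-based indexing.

not a palindrome (mismatch at 4,6)

[0,10] 'e'=='e' → l++,r--
[1,9] 'c'=='c' → l++,r--
[2,8] 'e'=='e' → l++,r--
[3,7] 'd'=='d' → l++,r--
[4,6] 'c'!='e' → stop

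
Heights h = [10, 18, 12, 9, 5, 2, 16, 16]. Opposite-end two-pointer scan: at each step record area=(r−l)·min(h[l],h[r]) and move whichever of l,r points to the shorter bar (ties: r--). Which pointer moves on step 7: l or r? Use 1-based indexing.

[1,8] min(10,16)*7=70 best=70 * → l++
[2,8] min(18,16)*6=96 best=96 * → r--
[2,7] min(18,16)*5=80 best=96 → r--
[2,6] min(18,2)*4=8 best=96 → r--
[2,5] min(18,5)*3=15 best=96 → r--
[2,4] min(18,9)*2=18 best=96 → r--
[2,3] min(18,12)*1=12 best=96 → r--

r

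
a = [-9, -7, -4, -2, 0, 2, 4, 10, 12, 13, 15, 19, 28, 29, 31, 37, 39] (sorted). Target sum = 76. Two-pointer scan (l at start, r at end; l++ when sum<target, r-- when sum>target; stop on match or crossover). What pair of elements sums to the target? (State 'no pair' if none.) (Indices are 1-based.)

l=1 r=17: -9+39=30 <76, l++
l=2 r=17: -7+39=32 <76, l++
l=3 r=17: -4+39=35 <76, l++
l=4 r=17: -2+39=37 <76, l++
l=5 r=17: 0+39=39 <76, l++
l=6 r=17: 2+39=41 <76, l++
l=7 r=17: 4+39=43 <76, l++
l=8 r=17: 10+39=49 <76, l++
l=9 r=17: 12+39=51 <76, l++
l=10 r=17: 13+39=52 <76, l++
l=11 r=17: 15+39=54 <76, l++
l=12 r=17: 19+39=58 <76, l++
l=13 r=17: 28+39=67 <76, l++
l=14 r=17: 29+39=68 <76, l++
l=15 r=17: 31+39=70 <76, l++
l=16 r=17: 37+39=76, found

(37, 39)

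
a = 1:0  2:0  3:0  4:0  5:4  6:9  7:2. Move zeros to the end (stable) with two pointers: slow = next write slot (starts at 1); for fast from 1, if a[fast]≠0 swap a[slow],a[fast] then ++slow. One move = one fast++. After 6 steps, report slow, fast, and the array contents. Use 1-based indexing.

(s=1,f=1) a[fast]=0 → fast++
(s=1,f=2) a[fast]=0 → fast++
(s=1,f=3) a[fast]=0 → fast++
(s=1,f=4) a[fast]=0 → fast++
(s=1,f=5) a[fast]=4≠0 swap→a[1]=4 → slow++,fast++
(s=2,f=6) a[fast]=9≠0 swap→a[2]=9 → slow++,fast++

slow=3, fast=7, a=[4, 9, 0, 0, 0, 0, 2]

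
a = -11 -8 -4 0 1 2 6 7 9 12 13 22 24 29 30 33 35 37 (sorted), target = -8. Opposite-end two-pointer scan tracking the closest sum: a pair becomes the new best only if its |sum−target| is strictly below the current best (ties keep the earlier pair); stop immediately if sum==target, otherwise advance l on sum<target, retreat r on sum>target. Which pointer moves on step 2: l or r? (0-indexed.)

l=0 r=17: -11+37=26 d=34 *, r--
l=0 r=16: -11+35=24 d=32 *, r--

r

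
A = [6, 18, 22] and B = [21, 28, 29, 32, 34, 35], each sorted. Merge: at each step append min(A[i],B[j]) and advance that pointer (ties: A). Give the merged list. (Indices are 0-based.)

[6, 18, 21, 22, 28, 29, 32, 34, 35]

i=0 j=0: A[i]=6<=B[j]=21 take 6, i++
i=1 j=0: A[i]=18<=B[j]=21 take 18, i++
i=2 j=0: A[i]=22>B[j]=21 take 21, j++
i=2 j=1: A[i]=22<=B[j]=28 take 22, i++
i=3 j=1: A done, take B[j]=28, j++
i=3 j=2: A done, take B[j]=29, j++
i=3 j=3: A done, take B[j]=32, j++
i=3 j=4: A done, take B[j]=34, j++
i=3 j=5: A done, take B[j]=35, j++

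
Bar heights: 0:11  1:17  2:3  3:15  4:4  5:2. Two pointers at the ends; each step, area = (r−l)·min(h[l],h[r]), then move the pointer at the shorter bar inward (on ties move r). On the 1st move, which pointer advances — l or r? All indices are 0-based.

[0,5] min(11,2)*5=10 best=10 * → r--

r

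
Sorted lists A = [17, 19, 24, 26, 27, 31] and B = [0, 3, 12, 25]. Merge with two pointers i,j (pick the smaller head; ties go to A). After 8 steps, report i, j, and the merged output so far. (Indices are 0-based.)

i=4, j=4, merged so far=[0, 3, 12, 17, 19, 24, 25, 26]

i=0 j=0: A[i]=17>B[j]=0 take 0, j++
i=0 j=1: A[i]=17>B[j]=3 take 3, j++
i=0 j=2: A[i]=17>B[j]=12 take 12, j++
i=0 j=3: A[i]=17<=B[j]=25 take 17, i++
i=1 j=3: A[i]=19<=B[j]=25 take 19, i++
i=2 j=3: A[i]=24<=B[j]=25 take 24, i++
i=3 j=3: A[i]=26>B[j]=25 take 25, j++
i=3 j=4: B done, take A[i]=26, i++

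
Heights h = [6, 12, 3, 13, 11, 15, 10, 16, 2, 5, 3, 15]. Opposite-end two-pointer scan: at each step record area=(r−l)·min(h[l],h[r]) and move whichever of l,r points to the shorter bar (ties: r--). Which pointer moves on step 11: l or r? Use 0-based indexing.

[0,11] min(6,15)*11=66 best=66 * → l++
[1,11] min(12,15)*10=120 best=120 * → l++
[2,11] min(3,15)*9=27 best=120 → l++
[3,11] min(13,15)*8=104 best=120 → l++
[4,11] min(11,15)*7=77 best=120 → l++
[5,11] min(15,15)*6=90 best=120 → r--
[5,10] min(15,3)*5=15 best=120 → r--
[5,9] min(15,5)*4=20 best=120 → r--
[5,8] min(15,2)*3=6 best=120 → r--
[5,7] min(15,16)*2=30 best=120 → l++
[6,7] min(10,16)*1=10 best=120 → l++

l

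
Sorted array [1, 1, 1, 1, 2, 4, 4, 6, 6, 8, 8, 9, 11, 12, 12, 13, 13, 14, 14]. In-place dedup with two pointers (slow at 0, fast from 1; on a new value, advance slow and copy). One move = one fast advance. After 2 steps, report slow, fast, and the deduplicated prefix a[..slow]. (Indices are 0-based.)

slow=0 fast=1: a[fast]=1=a[slow] dup, fast++
slow=0 fast=2: a[fast]=1=a[slow] dup, fast++

slow=0, fast=3, prefix=[1]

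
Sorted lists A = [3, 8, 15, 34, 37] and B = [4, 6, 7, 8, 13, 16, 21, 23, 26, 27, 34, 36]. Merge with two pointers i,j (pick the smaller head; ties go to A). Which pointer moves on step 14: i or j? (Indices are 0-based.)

i=0 j=0: A[i]=3<=B[j]=4 take 3, i++
i=1 j=0: A[i]=8>B[j]=4 take 4, j++
i=1 j=1: A[i]=8>B[j]=6 take 6, j++
i=1 j=2: A[i]=8>B[j]=7 take 7, j++
i=1 j=3: A[i]=8<=B[j]=8 take 8, i++
i=2 j=3: A[i]=15>B[j]=8 take 8, j++
i=2 j=4: A[i]=15>B[j]=13 take 13, j++
i=2 j=5: A[i]=15<=B[j]=16 take 15, i++
i=3 j=5: A[i]=34>B[j]=16 take 16, j++
i=3 j=6: A[i]=34>B[j]=21 take 21, j++
i=3 j=7: A[i]=34>B[j]=23 take 23, j++
i=3 j=8: A[i]=34>B[j]=26 take 26, j++
i=3 j=9: A[i]=34>B[j]=27 take 27, j++
i=3 j=10: A[i]=34<=B[j]=34 take 34, i++

i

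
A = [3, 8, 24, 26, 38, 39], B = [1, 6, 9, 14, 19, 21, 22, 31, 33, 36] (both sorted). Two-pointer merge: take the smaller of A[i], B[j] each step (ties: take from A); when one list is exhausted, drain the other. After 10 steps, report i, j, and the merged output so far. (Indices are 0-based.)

i=3, j=7, merged so far=[1, 3, 6, 8, 9, 14, 19, 21, 22, 24]

[i=0,j=0] A[i]=3>B[j]=1 take 1 → j++
[i=0,j=1] A[i]=3<=B[j]=6 take 3 → i++
[i=1,j=1] A[i]=8>B[j]=6 take 6 → j++
[i=1,j=2] A[i]=8<=B[j]=9 take 8 → i++
[i=2,j=2] A[i]=24>B[j]=9 take 9 → j++
[i=2,j=3] A[i]=24>B[j]=14 take 14 → j++
[i=2,j=4] A[i]=24>B[j]=19 take 19 → j++
[i=2,j=5] A[i]=24>B[j]=21 take 21 → j++
[i=2,j=6] A[i]=24>B[j]=22 take 22 → j++
[i=2,j=7] A[i]=24<=B[j]=31 take 24 → i++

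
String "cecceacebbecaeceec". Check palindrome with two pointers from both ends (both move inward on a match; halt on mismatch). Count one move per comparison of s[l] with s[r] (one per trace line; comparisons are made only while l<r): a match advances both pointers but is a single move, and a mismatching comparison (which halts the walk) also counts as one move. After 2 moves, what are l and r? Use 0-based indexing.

l=0 r=17: 'c'=='c', l++,r--
l=1 r=16: 'e'=='e', l++,r--

l=2, r=15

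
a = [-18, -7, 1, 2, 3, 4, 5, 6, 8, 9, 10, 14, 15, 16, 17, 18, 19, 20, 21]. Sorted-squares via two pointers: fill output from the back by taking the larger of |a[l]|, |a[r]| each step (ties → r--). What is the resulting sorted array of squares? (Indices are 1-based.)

[1, 4, 9, 16, 25, 36, 49, 64, 81, 100, 196, 225, 256, 289, 324, 324, 361, 400, 441]

[1,19] |-18|<=|21| out[19]=441 → r--
[1,18] |-18|<=|20| out[18]=400 → r--
[1,17] |-18|<=|19| out[17]=361 → r--
[1,16] |-18|<=|18| out[16]=324 → r--
[1,15] |-18|>|17| out[15]=324 → l++
[2,15] |-7|<=|17| out[14]=289 → r--
[2,14] |-7|<=|16| out[13]=256 → r--
[2,13] |-7|<=|15| out[12]=225 → r--
[2,12] |-7|<=|14| out[11]=196 → r--
[2,11] |-7|<=|10| out[10]=100 → r--
[2,10] |-7|<=|9| out[9]=81 → r--
[2,9] |-7|<=|8| out[8]=64 → r--
[2,8] |-7|>|6| out[7]=49 → l++
[3,8] |1|<=|6| out[6]=36 → r--
[3,7] |1|<=|5| out[5]=25 → r--
[3,6] |1|<=|4| out[4]=16 → r--
[3,5] |1|<=|3| out[3]=9 → r--
[3,4] |1|<=|2| out[2]=4 → r--
[3,3] |1|<=|1| out[1]=1 → r--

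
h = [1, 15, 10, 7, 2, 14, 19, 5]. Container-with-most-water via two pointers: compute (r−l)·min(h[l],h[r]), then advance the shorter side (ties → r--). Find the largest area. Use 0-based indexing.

l=0 r=7: min(1,5)*7=7 best=7 *, l++
l=1 r=7: min(15,5)*6=30 best=30 *, r--
l=1 r=6: min(15,19)*5=75 best=75 *, l++
l=2 r=6: min(10,19)*4=40 best=75, l++
l=3 r=6: min(7,19)*3=21 best=75, l++
l=4 r=6: min(2,19)*2=4 best=75, l++
l=5 r=6: min(14,19)*1=14 best=75, l++

max area = 75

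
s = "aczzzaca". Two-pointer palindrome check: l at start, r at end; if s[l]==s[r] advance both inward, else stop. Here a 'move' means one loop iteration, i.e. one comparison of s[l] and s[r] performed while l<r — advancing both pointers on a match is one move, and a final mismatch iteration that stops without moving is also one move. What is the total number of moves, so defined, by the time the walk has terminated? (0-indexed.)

3 moves

[0,7] 'a'=='a' → l++,r--
[1,6] 'c'=='c' → l++,r--
[2,5] 'z'!='a' → stop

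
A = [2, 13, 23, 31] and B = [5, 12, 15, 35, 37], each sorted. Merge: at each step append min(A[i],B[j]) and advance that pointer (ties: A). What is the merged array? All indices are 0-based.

[2, 5, 12, 13, 15, 23, 31, 35, 37]

[i=0,j=0] A[i]=2<=B[j]=5 take 2 → i++
[i=1,j=0] A[i]=13>B[j]=5 take 5 → j++
[i=1,j=1] A[i]=13>B[j]=12 take 12 → j++
[i=1,j=2] A[i]=13<=B[j]=15 take 13 → i++
[i=2,j=2] A[i]=23>B[j]=15 take 15 → j++
[i=2,j=3] A[i]=23<=B[j]=35 take 23 → i++
[i=3,j=3] A[i]=31<=B[j]=35 take 31 → i++
[i=4,j=3] A done, take B[j]=35 → j++
[i=4,j=4] A done, take B[j]=37 → j++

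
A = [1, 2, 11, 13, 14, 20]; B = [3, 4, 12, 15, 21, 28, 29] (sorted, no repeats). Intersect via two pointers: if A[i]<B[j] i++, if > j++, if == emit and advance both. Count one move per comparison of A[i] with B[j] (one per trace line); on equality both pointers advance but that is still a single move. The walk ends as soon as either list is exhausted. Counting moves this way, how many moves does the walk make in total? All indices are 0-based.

[i=0,j=0] 1<3 → i++
[i=1,j=0] 2<3 → i++
[i=2,j=0] 11>3 → j++
[i=2,j=1] 11>4 → j++
[i=2,j=2] 11<12 → i++
[i=3,j=2] 13>12 → j++
[i=3,j=3] 13<15 → i++
[i=4,j=3] 14<15 → i++
[i=5,j=3] 20>15 → j++
[i=5,j=4] 20<21 → i++

10 moves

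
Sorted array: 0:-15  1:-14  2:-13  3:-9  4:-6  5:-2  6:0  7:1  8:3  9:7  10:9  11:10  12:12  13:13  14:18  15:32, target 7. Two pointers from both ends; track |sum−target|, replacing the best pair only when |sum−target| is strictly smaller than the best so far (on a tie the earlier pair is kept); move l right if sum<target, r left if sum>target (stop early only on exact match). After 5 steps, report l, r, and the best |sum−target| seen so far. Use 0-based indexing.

l=3, r=13, best |Δ|=2

l=0 r=15: -15+32=17 d=10 *, r--
l=0 r=14: -15+18=3 d=4 *, l++
l=1 r=14: -14+18=4 d=3 *, l++
l=2 r=14: -13+18=5 d=2 *, l++
l=3 r=14: -9+18=9 d=2, r--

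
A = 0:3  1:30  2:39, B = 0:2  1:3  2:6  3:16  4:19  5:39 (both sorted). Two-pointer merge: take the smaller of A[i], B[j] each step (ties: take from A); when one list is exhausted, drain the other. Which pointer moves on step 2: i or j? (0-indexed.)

i

i=0 j=0: A[i]=3>B[j]=2 take 2, j++
i=0 j=1: A[i]=3<=B[j]=3 take 3, i++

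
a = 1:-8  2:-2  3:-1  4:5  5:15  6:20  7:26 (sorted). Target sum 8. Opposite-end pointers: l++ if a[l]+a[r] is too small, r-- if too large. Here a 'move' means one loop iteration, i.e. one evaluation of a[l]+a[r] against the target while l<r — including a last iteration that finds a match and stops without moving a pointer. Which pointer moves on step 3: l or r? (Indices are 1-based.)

l

[1,7] -8+26=18 >8 → r--
[1,6] -8+20=12 >8 → r--
[1,5] -8+15=7 <8 → l++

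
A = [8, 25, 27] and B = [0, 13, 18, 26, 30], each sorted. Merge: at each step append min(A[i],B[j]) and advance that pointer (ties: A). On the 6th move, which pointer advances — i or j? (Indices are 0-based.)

j

i=0 j=0: A[i]=8>B[j]=0 take 0, j++
i=0 j=1: A[i]=8<=B[j]=13 take 8, i++
i=1 j=1: A[i]=25>B[j]=13 take 13, j++
i=1 j=2: A[i]=25>B[j]=18 take 18, j++
i=1 j=3: A[i]=25<=B[j]=26 take 25, i++
i=2 j=3: A[i]=27>B[j]=26 take 26, j++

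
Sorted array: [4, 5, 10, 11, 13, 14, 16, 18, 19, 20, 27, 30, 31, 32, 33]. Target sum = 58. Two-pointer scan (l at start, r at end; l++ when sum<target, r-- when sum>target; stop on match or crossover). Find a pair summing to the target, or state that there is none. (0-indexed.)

(27, 31)

l=0 r=14: 4+33=37 <58, l++
l=1 r=14: 5+33=38 <58, l++
l=2 r=14: 10+33=43 <58, l++
l=3 r=14: 11+33=44 <58, l++
l=4 r=14: 13+33=46 <58, l++
l=5 r=14: 14+33=47 <58, l++
l=6 r=14: 16+33=49 <58, l++
l=7 r=14: 18+33=51 <58, l++
l=8 r=14: 19+33=52 <58, l++
l=9 r=14: 20+33=53 <58, l++
l=10 r=14: 27+33=60 >58, r--
l=10 r=13: 27+32=59 >58, r--
l=10 r=12: 27+31=58, found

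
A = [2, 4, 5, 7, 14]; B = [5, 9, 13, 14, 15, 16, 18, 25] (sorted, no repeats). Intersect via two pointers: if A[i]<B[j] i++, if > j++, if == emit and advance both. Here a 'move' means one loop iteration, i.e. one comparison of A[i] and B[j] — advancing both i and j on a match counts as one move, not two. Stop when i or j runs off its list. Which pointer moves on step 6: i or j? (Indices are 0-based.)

j

i=0 j=0: 2<5, i++
i=1 j=0: 4<5, i++
i=2 j=0: 5==5 emit, i++,j++
i=3 j=1: 7<9, i++
i=4 j=1: 14>9, j++
i=4 j=2: 14>13, j++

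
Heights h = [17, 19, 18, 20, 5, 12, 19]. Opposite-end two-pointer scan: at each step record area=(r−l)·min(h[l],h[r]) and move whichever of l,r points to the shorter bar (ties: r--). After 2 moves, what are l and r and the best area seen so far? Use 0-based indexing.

[0,6] min(17,19)*6=102 best=102 * → l++
[1,6] min(19,19)*5=95 best=102 → r--

l=1, r=5, best area=102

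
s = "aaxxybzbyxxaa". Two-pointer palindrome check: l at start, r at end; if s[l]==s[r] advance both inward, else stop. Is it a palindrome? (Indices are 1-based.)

[1,13] 'a'=='a' → l++,r--
[2,12] 'a'=='a' → l++,r--
[3,11] 'x'=='x' → l++,r--
[4,10] 'x'=='x' → l++,r--
[5,9] 'y'=='y' → l++,r--
[6,8] 'b'=='b' → l++,r--

palindrome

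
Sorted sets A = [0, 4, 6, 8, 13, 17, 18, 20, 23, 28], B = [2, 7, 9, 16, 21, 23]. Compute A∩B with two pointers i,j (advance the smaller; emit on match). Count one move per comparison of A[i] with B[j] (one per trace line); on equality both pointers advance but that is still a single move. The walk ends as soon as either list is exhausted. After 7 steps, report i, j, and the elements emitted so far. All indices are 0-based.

i=4, j=3, emitted=[]

i=0 j=0: 0<2, i++
i=1 j=0: 4>2, j++
i=1 j=1: 4<7, i++
i=2 j=1: 6<7, i++
i=3 j=1: 8>7, j++
i=3 j=2: 8<9, i++
i=4 j=2: 13>9, j++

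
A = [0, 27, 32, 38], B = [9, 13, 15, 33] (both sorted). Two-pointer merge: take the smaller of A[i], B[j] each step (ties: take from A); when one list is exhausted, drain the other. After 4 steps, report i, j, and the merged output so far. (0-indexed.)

i=0 j=0: A[i]=0<=B[j]=9 take 0, i++
i=1 j=0: A[i]=27>B[j]=9 take 9, j++
i=1 j=1: A[i]=27>B[j]=13 take 13, j++
i=1 j=2: A[i]=27>B[j]=15 take 15, j++

i=1, j=3, merged so far=[0, 9, 13, 15]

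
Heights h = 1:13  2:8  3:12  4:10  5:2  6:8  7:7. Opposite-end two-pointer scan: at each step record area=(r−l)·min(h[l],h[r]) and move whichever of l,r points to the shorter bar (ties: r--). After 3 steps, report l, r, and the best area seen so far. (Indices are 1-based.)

[1,7] min(13,7)*6=42 best=42 * → r--
[1,6] min(13,8)*5=40 best=42 → r--
[1,5] min(13,2)*4=8 best=42 → r--

l=1, r=4, best area=42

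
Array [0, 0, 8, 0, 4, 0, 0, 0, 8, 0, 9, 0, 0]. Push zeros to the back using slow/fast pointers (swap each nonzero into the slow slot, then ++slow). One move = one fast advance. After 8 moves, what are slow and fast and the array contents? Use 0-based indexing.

slow=2, fast=8, a=[8, 4, 0, 0, 0, 0, 0, 0, 8, 0, 9, 0, 0]

slow=0 fast=0: a[fast]=0, fast++
slow=0 fast=1: a[fast]=0, fast++
slow=0 fast=2: a[fast]=8≠0 swap→a[0]=8, slow++,fast++
slow=1 fast=3: a[fast]=0, fast++
slow=1 fast=4: a[fast]=4≠0 swap→a[1]=4, slow++,fast++
slow=2 fast=5: a[fast]=0, fast++
slow=2 fast=6: a[fast]=0, fast++
slow=2 fast=7: a[fast]=0, fast++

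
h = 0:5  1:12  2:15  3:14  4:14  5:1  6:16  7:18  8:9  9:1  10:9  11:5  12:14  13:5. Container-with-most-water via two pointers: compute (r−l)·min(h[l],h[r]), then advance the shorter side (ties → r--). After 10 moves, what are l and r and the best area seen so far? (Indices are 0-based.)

l=0 r=13: min(5,5)*13=65 best=65 *, r--
l=0 r=12: min(5,14)*12=60 best=65, l++
l=1 r=12: min(12,14)*11=132 best=132 *, l++
l=2 r=12: min(15,14)*10=140 best=140 *, r--
l=2 r=11: min(15,5)*9=45 best=140, r--
l=2 r=10: min(15,9)*8=72 best=140, r--
l=2 r=9: min(15,1)*7=7 best=140, r--
l=2 r=8: min(15,9)*6=54 best=140, r--
l=2 r=7: min(15,18)*5=75 best=140, l++
l=3 r=7: min(14,18)*4=56 best=140, l++

l=4, r=7, best area=140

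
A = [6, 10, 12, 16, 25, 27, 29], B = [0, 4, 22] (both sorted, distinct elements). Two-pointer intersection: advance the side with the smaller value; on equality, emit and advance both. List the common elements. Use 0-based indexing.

i=0 j=0: 6>0, j++
i=0 j=1: 6>4, j++
i=0 j=2: 6<22, i++
i=1 j=2: 10<22, i++
i=2 j=2: 12<22, i++
i=3 j=2: 16<22, i++
i=4 j=2: 25>22, j++

intersection = []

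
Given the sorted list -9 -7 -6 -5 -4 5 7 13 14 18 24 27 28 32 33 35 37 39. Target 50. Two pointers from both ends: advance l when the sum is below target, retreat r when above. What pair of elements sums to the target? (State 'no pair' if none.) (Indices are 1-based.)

l=1 r=18: -9+39=30 <50, l++
l=2 r=18: -7+39=32 <50, l++
l=3 r=18: -6+39=33 <50, l++
l=4 r=18: -5+39=34 <50, l++
l=5 r=18: -4+39=35 <50, l++
l=6 r=18: 5+39=44 <50, l++
l=7 r=18: 7+39=46 <50, l++
l=8 r=18: 13+39=52 >50, r--
l=8 r=17: 13+37=50, found

(13, 37)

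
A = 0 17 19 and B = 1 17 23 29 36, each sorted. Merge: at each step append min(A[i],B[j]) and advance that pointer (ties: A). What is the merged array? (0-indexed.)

[i=0,j=0] A[i]=0<=B[j]=1 take 0 → i++
[i=1,j=0] A[i]=17>B[j]=1 take 1 → j++
[i=1,j=1] A[i]=17<=B[j]=17 take 17 → i++
[i=2,j=1] A[i]=19>B[j]=17 take 17 → j++
[i=2,j=2] A[i]=19<=B[j]=23 take 19 → i++
[i=3,j=2] A done, take B[j]=23 → j++
[i=3,j=3] A done, take B[j]=29 → j++
[i=3,j=4] A done, take B[j]=36 → j++

[0, 1, 17, 17, 19, 23, 29, 36]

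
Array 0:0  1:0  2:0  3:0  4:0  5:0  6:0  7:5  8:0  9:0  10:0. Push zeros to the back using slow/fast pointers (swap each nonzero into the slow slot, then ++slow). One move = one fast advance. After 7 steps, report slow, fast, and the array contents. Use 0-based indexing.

(s=0,f=0) a[fast]=0 → fast++
(s=0,f=1) a[fast]=0 → fast++
(s=0,f=2) a[fast]=0 → fast++
(s=0,f=3) a[fast]=0 → fast++
(s=0,f=4) a[fast]=0 → fast++
(s=0,f=5) a[fast]=0 → fast++
(s=0,f=6) a[fast]=0 → fast++

slow=0, fast=7, a=[0, 0, 0, 0, 0, 0, 0, 5, 0, 0, 0]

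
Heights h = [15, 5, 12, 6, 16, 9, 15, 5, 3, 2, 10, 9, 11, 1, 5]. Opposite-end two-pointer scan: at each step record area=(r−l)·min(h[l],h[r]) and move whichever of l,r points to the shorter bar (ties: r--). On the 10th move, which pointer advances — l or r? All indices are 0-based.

r

l=0 r=14: min(15,5)*14=70 best=70 *, r--
l=0 r=13: min(15,1)*13=13 best=70, r--
l=0 r=12: min(15,11)*12=132 best=132 *, r--
l=0 r=11: min(15,9)*11=99 best=132, r--
l=0 r=10: min(15,10)*10=100 best=132, r--
l=0 r=9: min(15,2)*9=18 best=132, r--
l=0 r=8: min(15,3)*8=24 best=132, r--
l=0 r=7: min(15,5)*7=35 best=132, r--
l=0 r=6: min(15,15)*6=90 best=132, r--
l=0 r=5: min(15,9)*5=45 best=132, r--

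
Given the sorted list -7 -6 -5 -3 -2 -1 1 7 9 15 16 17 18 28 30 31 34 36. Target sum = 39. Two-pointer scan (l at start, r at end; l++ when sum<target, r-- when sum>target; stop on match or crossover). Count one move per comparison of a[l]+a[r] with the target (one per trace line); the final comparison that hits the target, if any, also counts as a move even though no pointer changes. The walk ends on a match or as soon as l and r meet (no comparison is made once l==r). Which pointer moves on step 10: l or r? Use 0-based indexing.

l

[0,17] -7+36=29 <39 → l++
[1,17] -6+36=30 <39 → l++
[2,17] -5+36=31 <39 → l++
[3,17] -3+36=33 <39 → l++
[4,17] -2+36=34 <39 → l++
[5,17] -1+36=35 <39 → l++
[6,17] 1+36=37 <39 → l++
[7,17] 7+36=43 >39 → r--
[7,16] 7+34=41 >39 → r--
[7,15] 7+31=38 <39 → l++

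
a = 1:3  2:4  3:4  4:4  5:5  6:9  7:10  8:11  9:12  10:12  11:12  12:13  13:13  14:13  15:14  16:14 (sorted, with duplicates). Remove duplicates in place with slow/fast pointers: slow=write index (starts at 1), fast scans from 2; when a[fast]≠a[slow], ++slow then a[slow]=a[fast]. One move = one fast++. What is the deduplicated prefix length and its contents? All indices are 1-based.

(s=1,f=2) a[fast]=4≠a[slow]=3 write a[2]=4 → slow++,fast++
(s=2,f=3) a[fast]=4=a[slow] dup → fast++
(s=2,f=4) a[fast]=4=a[slow] dup → fast++
(s=2,f=5) a[fast]=5≠a[slow]=4 write a[3]=5 → slow++,fast++
(s=3,f=6) a[fast]=9≠a[slow]=5 write a[4]=9 → slow++,fast++
(s=4,f=7) a[fast]=10≠a[slow]=9 write a[5]=10 → slow++,fast++
(s=5,f=8) a[fast]=11≠a[slow]=10 write a[6]=11 → slow++,fast++
(s=6,f=9) a[fast]=12≠a[slow]=11 write a[7]=12 → slow++,fast++
(s=7,f=10) a[fast]=12=a[slow] dup → fast++
(s=7,f=11) a[fast]=12=a[slow] dup → fast++
(s=7,f=12) a[fast]=13≠a[slow]=12 write a[8]=13 → slow++,fast++
(s=8,f=13) a[fast]=13=a[slow] dup → fast++
(s=8,f=14) a[fast]=13=a[slow] dup → fast++
(s=8,f=15) a[fast]=14≠a[slow]=13 write a[9]=14 → slow++,fast++
(s=9,f=16) a[fast]=14=a[slow] dup → fast++

length 9; prefix = [3, 4, 5, 9, 10, 11, 12, 13, 14]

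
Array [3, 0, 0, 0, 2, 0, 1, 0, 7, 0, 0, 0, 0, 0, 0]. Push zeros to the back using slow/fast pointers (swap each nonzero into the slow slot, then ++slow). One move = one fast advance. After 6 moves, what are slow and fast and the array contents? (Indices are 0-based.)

slow=0 fast=0: a[fast]=3≠0 swap→a[0]=3, slow++,fast++
slow=1 fast=1: a[fast]=0, fast++
slow=1 fast=2: a[fast]=0, fast++
slow=1 fast=3: a[fast]=0, fast++
slow=1 fast=4: a[fast]=2≠0 swap→a[1]=2, slow++,fast++
slow=2 fast=5: a[fast]=0, fast++

slow=2, fast=6, a=[3, 2, 0, 0, 0, 0, 1, 0, 7, 0, 0, 0, 0, 0, 0]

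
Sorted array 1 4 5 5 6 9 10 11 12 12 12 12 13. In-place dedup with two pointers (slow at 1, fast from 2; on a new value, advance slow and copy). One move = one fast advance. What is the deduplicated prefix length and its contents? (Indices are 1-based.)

(s=1,f=2) a[fast]=4≠a[slow]=1 write a[2]=4 → slow++,fast++
(s=2,f=3) a[fast]=5≠a[slow]=4 write a[3]=5 → slow++,fast++
(s=3,f=4) a[fast]=5=a[slow] dup → fast++
(s=3,f=5) a[fast]=6≠a[slow]=5 write a[4]=6 → slow++,fast++
(s=4,f=6) a[fast]=9≠a[slow]=6 write a[5]=9 → slow++,fast++
(s=5,f=7) a[fast]=10≠a[slow]=9 write a[6]=10 → slow++,fast++
(s=6,f=8) a[fast]=11≠a[slow]=10 write a[7]=11 → slow++,fast++
(s=7,f=9) a[fast]=12≠a[slow]=11 write a[8]=12 → slow++,fast++
(s=8,f=10) a[fast]=12=a[slow] dup → fast++
(s=8,f=11) a[fast]=12=a[slow] dup → fast++
(s=8,f=12) a[fast]=12=a[slow] dup → fast++
(s=8,f=13) a[fast]=13≠a[slow]=12 write a[9]=13 → slow++,fast++

length 9; prefix = [1, 4, 5, 6, 9, 10, 11, 12, 13]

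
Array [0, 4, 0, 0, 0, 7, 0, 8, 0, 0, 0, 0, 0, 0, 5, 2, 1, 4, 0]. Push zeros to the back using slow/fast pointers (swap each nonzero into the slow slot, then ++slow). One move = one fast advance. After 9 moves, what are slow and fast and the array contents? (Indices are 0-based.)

slow=3, fast=9, a=[4, 7, 8, 0, 0, 0, 0, 0, 0, 0, 0, 0, 0, 0, 5, 2, 1, 4, 0]

slow=0 fast=0: a[fast]=0, fast++
slow=0 fast=1: a[fast]=4≠0 swap→a[0]=4, slow++,fast++
slow=1 fast=2: a[fast]=0, fast++
slow=1 fast=3: a[fast]=0, fast++
slow=1 fast=4: a[fast]=0, fast++
slow=1 fast=5: a[fast]=7≠0 swap→a[1]=7, slow++,fast++
slow=2 fast=6: a[fast]=0, fast++
slow=2 fast=7: a[fast]=8≠0 swap→a[2]=8, slow++,fast++
slow=3 fast=8: a[fast]=0, fast++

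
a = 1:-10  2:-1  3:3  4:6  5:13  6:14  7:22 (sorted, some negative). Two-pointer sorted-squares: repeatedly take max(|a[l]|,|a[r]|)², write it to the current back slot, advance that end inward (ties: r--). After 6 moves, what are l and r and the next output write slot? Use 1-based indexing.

l=1 r=7: |-10|<=|22| out[7]=484, r--
l=1 r=6: |-10|<=|14| out[6]=196, r--
l=1 r=5: |-10|<=|13| out[5]=169, r--
l=1 r=4: |-10|>|6| out[4]=100, l++
l=2 r=4: |-1|<=|6| out[3]=36, r--
l=2 r=3: |-1|<=|3| out[2]=9, r--

l=2, r=2, next write slot=1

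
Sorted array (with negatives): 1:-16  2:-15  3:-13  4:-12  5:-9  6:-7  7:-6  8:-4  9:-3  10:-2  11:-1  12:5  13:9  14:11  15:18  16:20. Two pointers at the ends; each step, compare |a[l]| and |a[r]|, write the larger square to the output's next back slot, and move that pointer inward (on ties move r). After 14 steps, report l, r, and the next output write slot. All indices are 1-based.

l=10, r=11, next write slot=2

[1,16] |-16|<=|20| out[16]=400 → r--
[1,15] |-16|<=|18| out[15]=324 → r--
[1,14] |-16|>|11| out[14]=256 → l++
[2,14] |-15|>|11| out[13]=225 → l++
[3,14] |-13|>|11| out[12]=169 → l++
[4,14] |-12|>|11| out[11]=144 → l++
[5,14] |-9|<=|11| out[10]=121 → r--
[5,13] |-9|<=|9| out[9]=81 → r--
[5,12] |-9|>|5| out[8]=81 → l++
[6,12] |-7|>|5| out[7]=49 → l++
[7,12] |-6|>|5| out[6]=36 → l++
[8,12] |-4|<=|5| out[5]=25 → r--
[8,11] |-4|>|-1| out[4]=16 → l++
[9,11] |-3|>|-1| out[3]=9 → l++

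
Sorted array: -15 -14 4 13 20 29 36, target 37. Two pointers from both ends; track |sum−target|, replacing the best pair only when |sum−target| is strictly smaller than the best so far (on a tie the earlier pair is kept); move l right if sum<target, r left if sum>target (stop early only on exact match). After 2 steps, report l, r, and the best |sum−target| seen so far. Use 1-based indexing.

[1,7] -15+36=21 d=16 * → l++
[2,7] -14+36=22 d=15 * → l++

l=3, r=7, best |Δ|=15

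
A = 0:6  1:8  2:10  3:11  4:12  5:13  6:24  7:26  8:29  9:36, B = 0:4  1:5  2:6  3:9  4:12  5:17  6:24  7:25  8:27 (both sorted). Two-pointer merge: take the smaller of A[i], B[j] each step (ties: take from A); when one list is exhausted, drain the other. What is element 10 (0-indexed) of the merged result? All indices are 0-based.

merged[10] = 13

i=0 j=0: A[i]=6>B[j]=4 take 4, j++
i=0 j=1: A[i]=6>B[j]=5 take 5, j++
i=0 j=2: A[i]=6<=B[j]=6 take 6, i++
i=1 j=2: A[i]=8>B[j]=6 take 6, j++
i=1 j=3: A[i]=8<=B[j]=9 take 8, i++
i=2 j=3: A[i]=10>B[j]=9 take 9, j++
i=2 j=4: A[i]=10<=B[j]=12 take 10, i++
i=3 j=4: A[i]=11<=B[j]=12 take 11, i++
i=4 j=4: A[i]=12<=B[j]=12 take 12, i++
i=5 j=4: A[i]=13>B[j]=12 take 12, j++
i=5 j=5: A[i]=13<=B[j]=17 take 13, i++
i=6 j=5: A[i]=24>B[j]=17 take 17, j++
i=6 j=6: A[i]=24<=B[j]=24 take 24, i++
i=7 j=6: A[i]=26>B[j]=24 take 24, j++
i=7 j=7: A[i]=26>B[j]=25 take 25, j++
i=7 j=8: A[i]=26<=B[j]=27 take 26, i++
i=8 j=8: A[i]=29>B[j]=27 take 27, j++
i=8 j=9: B done, take A[i]=29, i++
i=9 j=9: B done, take A[i]=36, i++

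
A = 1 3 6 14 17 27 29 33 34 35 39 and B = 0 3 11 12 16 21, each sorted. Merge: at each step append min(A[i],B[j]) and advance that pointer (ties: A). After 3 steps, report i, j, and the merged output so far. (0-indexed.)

i=2, j=1, merged so far=[0, 1, 3]

[i=0,j=0] A[i]=1>B[j]=0 take 0 → j++
[i=0,j=1] A[i]=1<=B[j]=3 take 1 → i++
[i=1,j=1] A[i]=3<=B[j]=3 take 3 → i++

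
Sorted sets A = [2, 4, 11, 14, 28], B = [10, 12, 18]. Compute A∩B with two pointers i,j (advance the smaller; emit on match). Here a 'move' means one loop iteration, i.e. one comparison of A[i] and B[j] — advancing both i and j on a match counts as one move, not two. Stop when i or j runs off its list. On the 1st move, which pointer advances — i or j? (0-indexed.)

i=0 j=0: 2<10, i++

i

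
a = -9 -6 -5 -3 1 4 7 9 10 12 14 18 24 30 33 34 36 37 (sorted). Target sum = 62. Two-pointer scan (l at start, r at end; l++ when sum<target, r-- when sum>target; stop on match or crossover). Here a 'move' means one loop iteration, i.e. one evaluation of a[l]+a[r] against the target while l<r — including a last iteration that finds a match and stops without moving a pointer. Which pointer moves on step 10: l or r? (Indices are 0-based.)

l=0 r=17: -9+37=28 <62, l++
l=1 r=17: -6+37=31 <62, l++
l=2 r=17: -5+37=32 <62, l++
l=3 r=17: -3+37=34 <62, l++
l=4 r=17: 1+37=38 <62, l++
l=5 r=17: 4+37=41 <62, l++
l=6 r=17: 7+37=44 <62, l++
l=7 r=17: 9+37=46 <62, l++
l=8 r=17: 10+37=47 <62, l++
l=9 r=17: 12+37=49 <62, l++

l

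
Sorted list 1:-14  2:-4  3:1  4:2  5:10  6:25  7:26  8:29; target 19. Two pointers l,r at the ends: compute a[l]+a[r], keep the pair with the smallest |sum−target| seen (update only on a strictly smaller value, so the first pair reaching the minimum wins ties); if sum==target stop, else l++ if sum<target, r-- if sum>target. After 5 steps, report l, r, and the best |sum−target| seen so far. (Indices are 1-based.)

l=1 r=8: -14+29=15 d=4 *, l++
l=2 r=8: -4+29=25 d=6, r--
l=2 r=7: -4+26=22 d=3 *, r--
l=2 r=6: -4+25=21 d=2 *, r--
l=2 r=5: -4+10=6 d=13, l++

l=3, r=5, best |Δ|=2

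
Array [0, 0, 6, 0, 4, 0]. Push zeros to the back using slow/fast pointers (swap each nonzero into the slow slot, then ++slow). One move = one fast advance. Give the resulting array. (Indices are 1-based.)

[6, 4, 0, 0, 0, 0]

slow=1 fast=1: a[fast]=0, fast++
slow=1 fast=2: a[fast]=0, fast++
slow=1 fast=3: a[fast]=6≠0 swap→a[1]=6, slow++,fast++
slow=2 fast=4: a[fast]=0, fast++
slow=2 fast=5: a[fast]=4≠0 swap→a[2]=4, slow++,fast++
slow=3 fast=6: a[fast]=0, fast++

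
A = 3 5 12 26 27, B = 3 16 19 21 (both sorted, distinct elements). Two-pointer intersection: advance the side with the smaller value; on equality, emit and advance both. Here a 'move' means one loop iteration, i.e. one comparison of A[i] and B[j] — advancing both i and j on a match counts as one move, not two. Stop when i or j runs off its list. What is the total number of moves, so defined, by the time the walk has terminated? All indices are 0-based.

[i=0,j=0] 3==3 emit → i++,j++
[i=1,j=1] 5<16 → i++
[i=2,j=1] 12<16 → i++
[i=3,j=1] 26>16 → j++
[i=3,j=2] 26>19 → j++
[i=3,j=3] 26>21 → j++

6 moves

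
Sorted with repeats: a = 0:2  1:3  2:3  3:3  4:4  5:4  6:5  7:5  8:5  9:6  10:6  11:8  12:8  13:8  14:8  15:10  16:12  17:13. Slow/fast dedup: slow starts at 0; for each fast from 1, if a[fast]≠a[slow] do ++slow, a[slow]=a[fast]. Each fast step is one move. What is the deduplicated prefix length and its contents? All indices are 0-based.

(s=0,f=1) a[fast]=3≠a[slow]=2 write a[1]=3 → slow++,fast++
(s=1,f=2) a[fast]=3=a[slow] dup → fast++
(s=1,f=3) a[fast]=3=a[slow] dup → fast++
(s=1,f=4) a[fast]=4≠a[slow]=3 write a[2]=4 → slow++,fast++
(s=2,f=5) a[fast]=4=a[slow] dup → fast++
(s=2,f=6) a[fast]=5≠a[slow]=4 write a[3]=5 → slow++,fast++
(s=3,f=7) a[fast]=5=a[slow] dup → fast++
(s=3,f=8) a[fast]=5=a[slow] dup → fast++
(s=3,f=9) a[fast]=6≠a[slow]=5 write a[4]=6 → slow++,fast++
(s=4,f=10) a[fast]=6=a[slow] dup → fast++
(s=4,f=11) a[fast]=8≠a[slow]=6 write a[5]=8 → slow++,fast++
(s=5,f=12) a[fast]=8=a[slow] dup → fast++
(s=5,f=13) a[fast]=8=a[slow] dup → fast++
(s=5,f=14) a[fast]=8=a[slow] dup → fast++
(s=5,f=15) a[fast]=10≠a[slow]=8 write a[6]=10 → slow++,fast++
(s=6,f=16) a[fast]=12≠a[slow]=10 write a[7]=12 → slow++,fast++
(s=7,f=17) a[fast]=13≠a[slow]=12 write a[8]=13 → slow++,fast++

length 9; prefix = [2, 3, 4, 5, 6, 8, 10, 12, 13]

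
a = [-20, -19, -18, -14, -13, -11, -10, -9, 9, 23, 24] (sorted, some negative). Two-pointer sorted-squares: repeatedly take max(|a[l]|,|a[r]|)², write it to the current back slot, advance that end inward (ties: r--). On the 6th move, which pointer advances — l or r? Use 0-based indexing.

l

l=0 r=10: |-20|<=|24| out[10]=576, r--
l=0 r=9: |-20|<=|23| out[9]=529, r--
l=0 r=8: |-20|>|9| out[8]=400, l++
l=1 r=8: |-19|>|9| out[7]=361, l++
l=2 r=8: |-18|>|9| out[6]=324, l++
l=3 r=8: |-14|>|9| out[5]=196, l++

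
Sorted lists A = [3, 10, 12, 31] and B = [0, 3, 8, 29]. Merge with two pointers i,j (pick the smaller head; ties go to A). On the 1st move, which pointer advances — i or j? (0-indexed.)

j

i=0 j=0: A[i]=3>B[j]=0 take 0, j++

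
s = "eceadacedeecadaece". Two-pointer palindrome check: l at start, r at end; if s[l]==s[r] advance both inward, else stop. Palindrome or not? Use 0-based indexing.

not a palindrome (mismatch at 8,9)

l=0 r=17: 'e'=='e', l++,r--
l=1 r=16: 'c'=='c', l++,r--
l=2 r=15: 'e'=='e', l++,r--
l=3 r=14: 'a'=='a', l++,r--
l=4 r=13: 'd'=='d', l++,r--
l=5 r=12: 'a'=='a', l++,r--
l=6 r=11: 'c'=='c', l++,r--
l=7 r=10: 'e'=='e', l++,r--
l=8 r=9: 'd'!='e', stop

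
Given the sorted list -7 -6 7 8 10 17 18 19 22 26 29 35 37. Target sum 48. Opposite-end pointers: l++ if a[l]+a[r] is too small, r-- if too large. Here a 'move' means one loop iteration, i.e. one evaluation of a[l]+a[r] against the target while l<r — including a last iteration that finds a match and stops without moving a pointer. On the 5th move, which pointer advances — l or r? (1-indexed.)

l=1 r=13: -7+37=30 <48, l++
l=2 r=13: -6+37=31 <48, l++
l=3 r=13: 7+37=44 <48, l++
l=4 r=13: 8+37=45 <48, l++
l=5 r=13: 10+37=47 <48, l++

l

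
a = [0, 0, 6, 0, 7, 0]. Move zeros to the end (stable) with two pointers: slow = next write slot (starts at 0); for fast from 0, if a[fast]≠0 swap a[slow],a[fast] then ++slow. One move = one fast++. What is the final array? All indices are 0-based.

(s=0,f=0) a[fast]=0 → fast++
(s=0,f=1) a[fast]=0 → fast++
(s=0,f=2) a[fast]=6≠0 swap→a[0]=6 → slow++,fast++
(s=1,f=3) a[fast]=0 → fast++
(s=1,f=4) a[fast]=7≠0 swap→a[1]=7 → slow++,fast++
(s=2,f=5) a[fast]=0 → fast++

[6, 7, 0, 0, 0, 0]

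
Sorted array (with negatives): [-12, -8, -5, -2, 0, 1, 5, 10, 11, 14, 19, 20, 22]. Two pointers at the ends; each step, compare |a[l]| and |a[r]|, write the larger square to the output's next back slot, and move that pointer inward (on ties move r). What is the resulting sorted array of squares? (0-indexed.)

[0, 1, 4, 25, 25, 64, 100, 121, 144, 196, 361, 400, 484]

l=0 r=12: |-12|<=|22| out[12]=484, r--
l=0 r=11: |-12|<=|20| out[11]=400, r--
l=0 r=10: |-12|<=|19| out[10]=361, r--
l=0 r=9: |-12|<=|14| out[9]=196, r--
l=0 r=8: |-12|>|11| out[8]=144, l++
l=1 r=8: |-8|<=|11| out[7]=121, r--
l=1 r=7: |-8|<=|10| out[6]=100, r--
l=1 r=6: |-8|>|5| out[5]=64, l++
l=2 r=6: |-5|<=|5| out[4]=25, r--
l=2 r=5: |-5|>|1| out[3]=25, l++
l=3 r=5: |-2|>|1| out[2]=4, l++
l=4 r=5: |0|<=|1| out[1]=1, r--
l=4 r=4: |0|<=|0| out[0]=0, r--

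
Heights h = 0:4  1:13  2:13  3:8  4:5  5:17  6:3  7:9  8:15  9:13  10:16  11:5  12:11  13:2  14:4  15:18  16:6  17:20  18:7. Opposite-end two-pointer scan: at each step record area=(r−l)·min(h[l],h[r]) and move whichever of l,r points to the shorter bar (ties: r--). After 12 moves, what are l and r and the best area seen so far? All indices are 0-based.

l=11, r=17, best area=208

[0,18] min(4,7)*18=72 best=72 * → l++
[1,18] min(13,7)*17=119 best=119 * → r--
[1,17] min(13,20)*16=208 best=208 * → l++
[2,17] min(13,20)*15=195 best=208 → l++
[3,17] min(8,20)*14=112 best=208 → l++
[4,17] min(5,20)*13=65 best=208 → l++
[5,17] min(17,20)*12=204 best=208 → l++
[6,17] min(3,20)*11=33 best=208 → l++
[7,17] min(9,20)*10=90 best=208 → l++
[8,17] min(15,20)*9=135 best=208 → l++
[9,17] min(13,20)*8=104 best=208 → l++
[10,17] min(16,20)*7=112 best=208 → l++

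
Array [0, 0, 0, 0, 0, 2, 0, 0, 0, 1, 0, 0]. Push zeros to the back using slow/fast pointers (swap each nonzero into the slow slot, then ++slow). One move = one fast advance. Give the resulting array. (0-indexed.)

slow=0 fast=0: a[fast]=0, fast++
slow=0 fast=1: a[fast]=0, fast++
slow=0 fast=2: a[fast]=0, fast++
slow=0 fast=3: a[fast]=0, fast++
slow=0 fast=4: a[fast]=0, fast++
slow=0 fast=5: a[fast]=2≠0 swap→a[0]=2, slow++,fast++
slow=1 fast=6: a[fast]=0, fast++
slow=1 fast=7: a[fast]=0, fast++
slow=1 fast=8: a[fast]=0, fast++
slow=1 fast=9: a[fast]=1≠0 swap→a[1]=1, slow++,fast++
slow=2 fast=10: a[fast]=0, fast++
slow=2 fast=11: a[fast]=0, fast++

[2, 1, 0, 0, 0, 0, 0, 0, 0, 0, 0, 0]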